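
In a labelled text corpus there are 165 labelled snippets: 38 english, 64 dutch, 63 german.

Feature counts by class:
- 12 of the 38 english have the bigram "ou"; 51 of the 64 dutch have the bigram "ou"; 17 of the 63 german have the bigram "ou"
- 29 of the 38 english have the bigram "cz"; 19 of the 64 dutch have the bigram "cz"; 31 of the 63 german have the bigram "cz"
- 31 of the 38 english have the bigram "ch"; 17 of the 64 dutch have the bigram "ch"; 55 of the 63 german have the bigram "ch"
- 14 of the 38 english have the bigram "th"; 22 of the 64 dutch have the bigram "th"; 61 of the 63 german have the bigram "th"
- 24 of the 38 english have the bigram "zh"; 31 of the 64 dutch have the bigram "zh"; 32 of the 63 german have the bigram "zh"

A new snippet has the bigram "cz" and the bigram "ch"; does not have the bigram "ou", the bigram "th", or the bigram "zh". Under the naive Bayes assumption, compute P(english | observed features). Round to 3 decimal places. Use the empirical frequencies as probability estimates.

0.852

english: (38/165) × (26/38) × (29/38) × (31/38) × (24/38) × (14/38) ≈ 0.0228273
dutch: (64/165) × (13/64) × (19/64) × (17/64) × (42/64) × (33/64) = 0.00210235118865966796875
german: (63/165) × (46/63) × (31/63) × (55/63) × (2/63) × (31/63) ≈ 0.0018708
P(english | x) = 0.0228273 / 0.02680045118865966796875 ≈ 0.852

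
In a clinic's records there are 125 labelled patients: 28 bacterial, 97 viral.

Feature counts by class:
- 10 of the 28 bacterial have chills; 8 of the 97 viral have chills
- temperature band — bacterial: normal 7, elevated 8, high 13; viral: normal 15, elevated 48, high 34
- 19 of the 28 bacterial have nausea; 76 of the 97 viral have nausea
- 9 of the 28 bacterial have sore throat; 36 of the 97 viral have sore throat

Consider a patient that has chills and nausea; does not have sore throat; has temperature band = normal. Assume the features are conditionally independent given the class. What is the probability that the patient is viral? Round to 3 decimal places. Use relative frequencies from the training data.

0.346

bacterial: (28/125) × (10/28) × (7/28) × (19/28) × (19/28) ≈ 0.00920918
viral: (97/125) × (8/97) × (15/97) × (76/97) × (61/97) ≈ 0.0048764
P(viral | x) = 0.0048764 / 0.01408558 ≈ 0.346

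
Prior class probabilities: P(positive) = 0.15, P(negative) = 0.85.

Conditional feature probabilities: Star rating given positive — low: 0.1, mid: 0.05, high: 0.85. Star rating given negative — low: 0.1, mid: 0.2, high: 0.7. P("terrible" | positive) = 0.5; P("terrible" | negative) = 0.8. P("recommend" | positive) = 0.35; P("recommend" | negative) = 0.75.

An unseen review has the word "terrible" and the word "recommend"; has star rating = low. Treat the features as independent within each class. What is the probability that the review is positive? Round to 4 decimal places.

0.0490

positive: 0.15 × 0.1 × 0.5 × 0.35 = 0.002625
negative: 0.85 × 0.1 × 0.8 × 0.75 = 0.051
P(positive | x) = 0.002625 / 0.053625 ≈ 0.0490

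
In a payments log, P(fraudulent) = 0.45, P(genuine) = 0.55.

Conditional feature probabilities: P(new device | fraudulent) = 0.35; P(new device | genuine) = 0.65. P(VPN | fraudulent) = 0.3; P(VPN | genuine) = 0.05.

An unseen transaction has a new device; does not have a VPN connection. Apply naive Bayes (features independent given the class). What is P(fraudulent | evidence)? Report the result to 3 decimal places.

fraudulent: 0.45 × 0.35 × (1−0.3) = 0.11025
genuine: 0.55 × 0.65 × (1−0.05) = 0.339625
P(fraudulent | x) = 0.11025 / 0.449875 ≈ 0.245

0.245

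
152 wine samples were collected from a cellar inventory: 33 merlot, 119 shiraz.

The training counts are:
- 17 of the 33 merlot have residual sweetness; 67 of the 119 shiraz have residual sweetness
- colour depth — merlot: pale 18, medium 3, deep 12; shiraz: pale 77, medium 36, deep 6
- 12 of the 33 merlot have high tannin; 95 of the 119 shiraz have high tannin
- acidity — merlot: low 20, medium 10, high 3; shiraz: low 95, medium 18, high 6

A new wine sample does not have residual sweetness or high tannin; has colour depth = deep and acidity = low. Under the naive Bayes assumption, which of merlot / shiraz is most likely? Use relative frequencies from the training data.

merlot: (33/152) × (16/33) × (12/33) × (21/33) × (20/33) ≈ 0.0147627
shiraz: (119/152) × (52/119) × (6/119) × (24/119) × (95/119) ≈ 0.00277719
Highest score → merlot.

merlot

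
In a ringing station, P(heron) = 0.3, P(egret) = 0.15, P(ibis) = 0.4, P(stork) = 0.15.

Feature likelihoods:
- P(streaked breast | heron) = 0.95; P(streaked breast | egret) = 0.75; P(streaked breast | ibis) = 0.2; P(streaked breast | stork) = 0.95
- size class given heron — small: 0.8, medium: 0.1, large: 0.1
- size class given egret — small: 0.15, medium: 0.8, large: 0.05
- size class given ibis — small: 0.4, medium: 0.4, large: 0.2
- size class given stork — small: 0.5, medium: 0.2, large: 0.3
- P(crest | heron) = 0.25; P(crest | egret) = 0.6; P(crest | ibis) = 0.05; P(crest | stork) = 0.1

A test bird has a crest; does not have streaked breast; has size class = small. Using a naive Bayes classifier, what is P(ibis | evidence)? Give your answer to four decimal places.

0.4867

heron: 0.3 × (1−0.95) × 0.8 × 0.25 = 0.003
egret: 0.15 × (1−0.75) × 0.15 × 0.6 = 0.003375
ibis: 0.4 × (1−0.2) × 0.4 × 0.05 = 0.0064
stork: 0.15 × (1−0.95) × 0.5 × 0.1 = 0.000375
P(ibis | x) = 0.0064 / 0.01315 ≈ 0.4867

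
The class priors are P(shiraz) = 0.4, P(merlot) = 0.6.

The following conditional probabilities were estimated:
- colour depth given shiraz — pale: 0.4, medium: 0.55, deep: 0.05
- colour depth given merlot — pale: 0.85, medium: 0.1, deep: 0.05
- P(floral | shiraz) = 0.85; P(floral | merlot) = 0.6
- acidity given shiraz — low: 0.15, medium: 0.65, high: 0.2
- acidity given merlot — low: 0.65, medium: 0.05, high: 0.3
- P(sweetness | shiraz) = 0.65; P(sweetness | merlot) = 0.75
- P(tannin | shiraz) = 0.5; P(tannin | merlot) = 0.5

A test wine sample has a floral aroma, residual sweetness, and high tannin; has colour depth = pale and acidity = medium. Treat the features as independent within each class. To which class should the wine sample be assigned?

shiraz: 0.4 × 0.4 × 0.85 × 0.65 × 0.65 × 0.5 = 0.02873
merlot: 0.6 × 0.85 × 0.6 × 0.05 × 0.75 × 0.5 = 0.0057375
Highest score → shiraz.

shiraz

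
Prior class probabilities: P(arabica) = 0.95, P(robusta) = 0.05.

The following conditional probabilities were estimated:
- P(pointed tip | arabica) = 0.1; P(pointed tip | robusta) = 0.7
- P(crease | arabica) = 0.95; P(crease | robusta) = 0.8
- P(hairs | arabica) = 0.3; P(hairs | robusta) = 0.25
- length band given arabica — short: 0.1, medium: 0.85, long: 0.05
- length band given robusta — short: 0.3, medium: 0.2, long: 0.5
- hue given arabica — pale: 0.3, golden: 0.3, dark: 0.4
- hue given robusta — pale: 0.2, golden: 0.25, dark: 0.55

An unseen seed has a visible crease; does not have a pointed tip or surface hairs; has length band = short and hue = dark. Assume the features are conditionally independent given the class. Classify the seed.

arabica: 0.95 × (1−0.1) × 0.95 × (1−0.3) × 0.1 × 0.4 = 0.022743
robusta: 0.05 × (1−0.7) × 0.8 × (1−0.25) × 0.3 × 0.55 = 0.001485
Highest score → arabica.

arabica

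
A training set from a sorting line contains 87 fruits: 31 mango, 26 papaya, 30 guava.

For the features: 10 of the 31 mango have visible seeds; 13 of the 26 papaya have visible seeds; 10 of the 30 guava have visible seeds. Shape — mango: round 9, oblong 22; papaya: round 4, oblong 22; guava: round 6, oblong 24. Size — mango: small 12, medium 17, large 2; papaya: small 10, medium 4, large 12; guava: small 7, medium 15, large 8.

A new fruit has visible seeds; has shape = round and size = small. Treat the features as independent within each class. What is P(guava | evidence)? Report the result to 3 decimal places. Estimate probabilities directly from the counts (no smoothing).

mango: (31/87) × (10/31) × (9/31) × (12/31) ≈ 0.0129176
papaya: (26/87) × (13/26) × (4/26) × (10/26) ≈ 0.00884173
guava: (30/87) × (10/30) × (6/30) × (7/30) ≈ 0.00536398
P(guava | x) = 0.00536398 / 0.02712331 ≈ 0.198

0.198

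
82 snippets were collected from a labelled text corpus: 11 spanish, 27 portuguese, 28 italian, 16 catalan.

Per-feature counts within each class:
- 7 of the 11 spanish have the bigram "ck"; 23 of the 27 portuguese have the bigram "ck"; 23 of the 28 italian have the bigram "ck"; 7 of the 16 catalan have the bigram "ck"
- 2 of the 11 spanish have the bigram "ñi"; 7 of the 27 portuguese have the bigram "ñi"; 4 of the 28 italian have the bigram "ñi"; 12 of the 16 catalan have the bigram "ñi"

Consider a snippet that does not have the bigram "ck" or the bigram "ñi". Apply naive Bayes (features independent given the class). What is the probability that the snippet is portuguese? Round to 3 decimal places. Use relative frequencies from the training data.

0.232

spanish: (11/82) × (4/11) × (9/11) ≈ 0.0399113
portuguese: (27/82) × (4/27) × (20/27) ≈ 0.0361337
italian: (28/82) × (5/28) × (24/28) ≈ 0.0522648
catalan: (16/82) × (9/16) × (4/16) ≈ 0.027439
P(portuguese | x) = 0.0361337 / 0.1557488 ≈ 0.232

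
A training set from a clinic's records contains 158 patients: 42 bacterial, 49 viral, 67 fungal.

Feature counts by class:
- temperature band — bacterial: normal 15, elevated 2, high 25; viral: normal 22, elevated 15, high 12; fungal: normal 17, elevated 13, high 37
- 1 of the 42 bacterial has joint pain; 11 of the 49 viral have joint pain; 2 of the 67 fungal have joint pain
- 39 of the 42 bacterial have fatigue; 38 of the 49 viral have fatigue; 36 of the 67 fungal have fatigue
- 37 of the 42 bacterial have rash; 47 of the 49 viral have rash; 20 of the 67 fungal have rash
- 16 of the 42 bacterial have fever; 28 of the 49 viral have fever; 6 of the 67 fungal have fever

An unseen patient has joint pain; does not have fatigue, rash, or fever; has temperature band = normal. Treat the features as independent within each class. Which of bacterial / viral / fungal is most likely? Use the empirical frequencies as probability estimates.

bacterial: (42/158) × (15/42) × (1/42) × (3/42) × (5/42) × (26/42) ≈ 0.0000118988
viral: (49/158) × (22/49) × (11/49) × (11/49) × (2/49) × (21/49) ≈ 0.000122748
fungal: (67/158) × (17/67) × (2/67) × (31/67) × (47/67) × (61/67) ≈ 0.0009491
Highest score → fungal.

fungal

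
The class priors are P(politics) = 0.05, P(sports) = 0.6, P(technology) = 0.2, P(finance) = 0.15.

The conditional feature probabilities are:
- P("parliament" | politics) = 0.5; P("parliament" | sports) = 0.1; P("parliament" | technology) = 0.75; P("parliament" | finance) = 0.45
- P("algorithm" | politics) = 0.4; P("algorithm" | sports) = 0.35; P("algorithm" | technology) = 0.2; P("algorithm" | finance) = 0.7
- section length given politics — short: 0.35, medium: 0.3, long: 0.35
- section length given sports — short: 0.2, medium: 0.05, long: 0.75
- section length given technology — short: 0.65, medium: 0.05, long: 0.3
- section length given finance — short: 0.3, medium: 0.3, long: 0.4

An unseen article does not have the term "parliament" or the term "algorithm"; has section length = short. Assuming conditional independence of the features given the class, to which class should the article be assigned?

sports

politics: 0.05 × (1−0.5) × (1−0.4) × 0.35 = 0.00525
sports: 0.6 × (1−0.1) × (1−0.35) × 0.2 = 0.0702
technology: 0.2 × (1−0.75) × (1−0.2) × 0.65 = 0.026
finance: 0.15 × (1−0.45) × (1−0.7) × 0.3 = 0.007425
Highest score → sports.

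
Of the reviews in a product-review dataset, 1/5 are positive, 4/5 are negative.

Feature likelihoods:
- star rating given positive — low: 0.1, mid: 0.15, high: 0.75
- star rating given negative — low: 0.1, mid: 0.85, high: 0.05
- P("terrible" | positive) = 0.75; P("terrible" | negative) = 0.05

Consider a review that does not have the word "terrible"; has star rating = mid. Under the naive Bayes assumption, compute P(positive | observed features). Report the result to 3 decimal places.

positive: 0.2 × 0.15 × (1−0.75) = 0.0075
negative: 0.8 × 0.85 × (1−0.05) = 0.646
P(positive | x) = 0.0075 / 0.6535 ≈ 0.011

0.011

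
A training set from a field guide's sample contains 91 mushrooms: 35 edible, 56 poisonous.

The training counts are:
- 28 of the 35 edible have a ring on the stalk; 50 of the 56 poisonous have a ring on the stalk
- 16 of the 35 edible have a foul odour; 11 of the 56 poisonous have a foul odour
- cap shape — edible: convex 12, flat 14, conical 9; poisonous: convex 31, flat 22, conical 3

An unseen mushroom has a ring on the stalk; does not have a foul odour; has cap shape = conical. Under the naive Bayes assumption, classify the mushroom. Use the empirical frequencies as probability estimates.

edible: (35/91) × (28/35) × (19/35) × (9/35) ≈ 0.0429513
poisonous: (56/91) × (50/56) × (45/56) × (3/56) ≈ 0.023653
Highest score → edible.

edible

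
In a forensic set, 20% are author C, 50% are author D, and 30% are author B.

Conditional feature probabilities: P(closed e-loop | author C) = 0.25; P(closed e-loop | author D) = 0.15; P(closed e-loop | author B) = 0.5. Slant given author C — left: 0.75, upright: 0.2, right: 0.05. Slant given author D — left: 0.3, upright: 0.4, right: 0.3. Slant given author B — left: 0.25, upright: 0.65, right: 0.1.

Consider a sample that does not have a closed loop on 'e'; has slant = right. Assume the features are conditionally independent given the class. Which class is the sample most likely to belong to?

author D

author C: 0.2 × (1−0.25) × 0.05 = 0.0075
author D: 0.5 × (1−0.15) × 0.3 = 0.1275
author B: 0.3 × (1−0.5) × 0.1 = 0.015
Highest score → author D.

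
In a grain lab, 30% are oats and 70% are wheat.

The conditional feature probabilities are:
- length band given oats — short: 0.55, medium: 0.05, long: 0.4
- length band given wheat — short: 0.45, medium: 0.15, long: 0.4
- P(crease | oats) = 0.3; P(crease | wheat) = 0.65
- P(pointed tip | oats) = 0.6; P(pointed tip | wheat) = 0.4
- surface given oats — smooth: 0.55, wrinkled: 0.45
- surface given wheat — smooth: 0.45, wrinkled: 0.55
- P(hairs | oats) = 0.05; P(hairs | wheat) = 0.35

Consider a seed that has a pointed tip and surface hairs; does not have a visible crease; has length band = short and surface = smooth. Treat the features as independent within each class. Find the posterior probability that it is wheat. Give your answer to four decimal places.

oats: 0.3 × 0.55 × (1−0.3) × 0.6 × 0.55 × 0.05 = 0.00190575
wheat: 0.7 × 0.45 × (1−0.65) × 0.4 × 0.45 × 0.35 = 0.00694575
P(wheat | x) = 0.00694575 / 0.0088515 ≈ 0.7847

0.7847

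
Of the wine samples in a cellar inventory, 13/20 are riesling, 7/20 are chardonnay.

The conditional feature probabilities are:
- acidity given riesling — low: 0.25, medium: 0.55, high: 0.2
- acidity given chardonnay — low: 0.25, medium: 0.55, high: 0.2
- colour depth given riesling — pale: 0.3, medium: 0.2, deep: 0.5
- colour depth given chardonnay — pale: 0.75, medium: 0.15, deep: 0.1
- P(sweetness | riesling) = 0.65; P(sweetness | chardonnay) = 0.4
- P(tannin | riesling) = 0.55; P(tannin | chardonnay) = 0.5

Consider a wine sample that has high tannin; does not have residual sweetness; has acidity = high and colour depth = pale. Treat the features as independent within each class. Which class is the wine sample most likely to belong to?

chardonnay

riesling: 0.65 × 0.2 × 0.3 × (1−0.65) × 0.55 = 0.0075075
chardonnay: 0.35 × 0.2 × 0.75 × (1−0.4) × 0.5 = 0.01575
Highest score → chardonnay.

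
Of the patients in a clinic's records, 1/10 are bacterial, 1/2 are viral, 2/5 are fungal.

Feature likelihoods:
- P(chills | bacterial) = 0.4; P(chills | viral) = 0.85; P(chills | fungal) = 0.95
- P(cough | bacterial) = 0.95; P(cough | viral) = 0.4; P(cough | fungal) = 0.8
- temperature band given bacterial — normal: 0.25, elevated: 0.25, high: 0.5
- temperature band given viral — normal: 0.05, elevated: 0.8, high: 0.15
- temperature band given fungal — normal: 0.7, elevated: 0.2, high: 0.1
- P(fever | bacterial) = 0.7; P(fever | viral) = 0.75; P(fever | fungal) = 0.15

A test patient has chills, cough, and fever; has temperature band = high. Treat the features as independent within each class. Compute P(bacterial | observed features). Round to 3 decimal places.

bacterial: 0.1 × 0.4 × 0.95 × 0.5 × 0.7 = 0.0133
viral: 0.5 × 0.85 × 0.4 × 0.15 × 0.75 = 0.019125
fungal: 0.4 × 0.95 × 0.8 × 0.1 × 0.15 = 0.00456
P(bacterial | x) = 0.0133 / 0.036985 ≈ 0.360

0.360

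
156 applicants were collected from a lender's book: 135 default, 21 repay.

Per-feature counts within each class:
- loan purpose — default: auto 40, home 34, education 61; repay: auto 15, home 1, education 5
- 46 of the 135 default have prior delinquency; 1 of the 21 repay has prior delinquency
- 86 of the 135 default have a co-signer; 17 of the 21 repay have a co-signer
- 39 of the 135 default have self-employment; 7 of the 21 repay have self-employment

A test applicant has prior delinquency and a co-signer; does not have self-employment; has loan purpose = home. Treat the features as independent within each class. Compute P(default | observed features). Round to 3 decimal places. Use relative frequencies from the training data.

0.995

default: (135/156) × (34/135) × (46/135) × (86/135) × (96/135) ≈ 0.0336419
repay: (21/156) × (1/21) × (1/21) × (17/21) × (14/21) ≈ 0.000164738
P(default | x) = 0.0336419 / 0.033806638 ≈ 0.995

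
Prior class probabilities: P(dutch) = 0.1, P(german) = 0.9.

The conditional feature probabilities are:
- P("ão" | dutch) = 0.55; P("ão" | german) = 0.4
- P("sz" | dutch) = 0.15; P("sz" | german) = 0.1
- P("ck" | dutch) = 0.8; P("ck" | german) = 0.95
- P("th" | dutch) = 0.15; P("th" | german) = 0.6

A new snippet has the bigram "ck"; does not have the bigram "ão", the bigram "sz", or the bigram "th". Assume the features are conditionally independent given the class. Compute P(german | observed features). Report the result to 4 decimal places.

dutch: 0.1 × (1−0.55) × (1−0.15) × 0.8 × (1−0.15) = 0.02601
german: 0.9 × (1−0.4) × (1−0.1) × 0.95 × (1−0.6) = 0.18468
P(german | x) = 0.18468 / 0.21069 ≈ 0.8765

0.8765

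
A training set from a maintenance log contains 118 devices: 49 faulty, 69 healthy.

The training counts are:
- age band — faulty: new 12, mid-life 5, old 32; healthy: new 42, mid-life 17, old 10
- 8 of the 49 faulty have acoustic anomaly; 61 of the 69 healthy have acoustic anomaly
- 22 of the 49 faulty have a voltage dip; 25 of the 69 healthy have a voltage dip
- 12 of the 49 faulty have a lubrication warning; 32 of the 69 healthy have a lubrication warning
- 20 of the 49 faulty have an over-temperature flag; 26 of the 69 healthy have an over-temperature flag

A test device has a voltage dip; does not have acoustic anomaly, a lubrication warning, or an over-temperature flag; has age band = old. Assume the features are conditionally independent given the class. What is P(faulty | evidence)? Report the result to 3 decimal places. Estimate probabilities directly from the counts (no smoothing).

0.975

faulty: (49/118) × (32/49) × (41/49) × (22/49) × (37/49) × (29/49) ≈ 0.0455292
healthy: (69/118) × (10/69) × (8/69) × (25/69) × (37/69) × (43/69) ≈ 0.00118966
P(faulty | x) = 0.0455292 / 0.04671886 ≈ 0.975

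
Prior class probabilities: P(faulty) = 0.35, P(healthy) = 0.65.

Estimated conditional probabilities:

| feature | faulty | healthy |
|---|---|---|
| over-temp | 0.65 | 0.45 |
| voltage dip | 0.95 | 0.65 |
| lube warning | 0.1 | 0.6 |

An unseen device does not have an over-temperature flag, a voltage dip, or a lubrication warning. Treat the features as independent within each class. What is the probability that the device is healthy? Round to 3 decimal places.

faulty: 0.35 × (1−0.65) × (1−0.95) × (1−0.1) = 0.0055125
healthy: 0.65 × (1−0.45) × (1−0.65) × (1−0.6) = 0.05005
P(healthy | x) = 0.05005 / 0.0555625 ≈ 0.901

0.901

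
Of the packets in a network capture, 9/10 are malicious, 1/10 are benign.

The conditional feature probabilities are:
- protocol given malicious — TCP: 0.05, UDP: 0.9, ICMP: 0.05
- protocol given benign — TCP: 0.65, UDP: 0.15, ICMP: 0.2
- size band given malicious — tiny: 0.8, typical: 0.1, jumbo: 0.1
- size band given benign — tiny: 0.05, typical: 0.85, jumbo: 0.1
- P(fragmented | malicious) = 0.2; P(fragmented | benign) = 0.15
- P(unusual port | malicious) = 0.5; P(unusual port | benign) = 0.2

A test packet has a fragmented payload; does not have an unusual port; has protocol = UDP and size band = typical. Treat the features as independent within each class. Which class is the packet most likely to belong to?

malicious: 0.9 × 0.9 × 0.1 × 0.2 × (1−0.5) = 0.0081
benign: 0.1 × 0.15 × 0.85 × 0.15 × (1−0.2) = 0.00153
Highest score → malicious.

malicious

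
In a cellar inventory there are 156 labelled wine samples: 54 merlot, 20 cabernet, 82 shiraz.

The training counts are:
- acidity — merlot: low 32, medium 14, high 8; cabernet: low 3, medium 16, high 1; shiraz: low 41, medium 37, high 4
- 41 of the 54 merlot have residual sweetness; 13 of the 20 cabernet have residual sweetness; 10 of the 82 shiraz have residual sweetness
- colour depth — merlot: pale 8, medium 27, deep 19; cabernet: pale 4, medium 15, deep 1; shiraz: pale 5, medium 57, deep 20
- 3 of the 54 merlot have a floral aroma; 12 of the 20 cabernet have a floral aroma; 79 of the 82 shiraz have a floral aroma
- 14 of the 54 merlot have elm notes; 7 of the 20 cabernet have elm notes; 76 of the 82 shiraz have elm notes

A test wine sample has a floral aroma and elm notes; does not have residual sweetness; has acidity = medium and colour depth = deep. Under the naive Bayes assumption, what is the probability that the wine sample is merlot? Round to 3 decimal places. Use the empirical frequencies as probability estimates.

0.002

merlot: (54/156) × (14/54) × (13/54) × (19/54) × (3/54) × (14/54) ≈ 0.00010949
cabernet: (20/156) × (16/20) × (7/20) × (1/20) × (12/20) × (7/20) ≈ 0.000376923
shiraz: (82/156) × (37/82) × (72/82) × (20/82) × (79/82) × (76/82) ≈ 0.045355
P(merlot | x) = 0.00010949 / 0.045841413 ≈ 0.002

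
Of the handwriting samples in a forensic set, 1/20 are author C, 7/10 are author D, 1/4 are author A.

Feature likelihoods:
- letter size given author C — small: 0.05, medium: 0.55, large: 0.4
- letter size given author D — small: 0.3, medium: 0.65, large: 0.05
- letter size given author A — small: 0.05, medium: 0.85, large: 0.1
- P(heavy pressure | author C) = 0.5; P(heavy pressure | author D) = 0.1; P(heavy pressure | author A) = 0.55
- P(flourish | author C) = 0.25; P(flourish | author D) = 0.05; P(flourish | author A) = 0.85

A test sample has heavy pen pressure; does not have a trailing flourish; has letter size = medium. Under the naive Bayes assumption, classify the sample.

author D

author C: 0.05 × 0.55 × 0.5 × (1−0.25) = 0.0103125
author D: 0.7 × 0.65 × 0.1 × (1−0.05) = 0.043225
author A: 0.25 × 0.85 × 0.55 × (1−0.85) = 0.01753125
Highest score → author D.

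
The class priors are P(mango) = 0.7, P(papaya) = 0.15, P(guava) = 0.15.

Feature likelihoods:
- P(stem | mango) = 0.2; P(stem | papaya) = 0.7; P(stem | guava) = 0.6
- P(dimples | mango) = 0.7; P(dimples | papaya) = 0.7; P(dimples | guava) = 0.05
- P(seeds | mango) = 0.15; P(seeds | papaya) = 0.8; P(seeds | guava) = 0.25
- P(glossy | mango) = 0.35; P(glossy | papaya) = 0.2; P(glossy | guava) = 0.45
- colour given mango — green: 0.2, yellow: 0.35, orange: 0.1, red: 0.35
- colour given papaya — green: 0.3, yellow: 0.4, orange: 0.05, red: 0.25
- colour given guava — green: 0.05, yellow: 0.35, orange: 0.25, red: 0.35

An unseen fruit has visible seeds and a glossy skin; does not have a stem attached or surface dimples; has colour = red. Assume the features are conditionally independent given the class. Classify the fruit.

mango: 0.7 × (1−0.2) × (1−0.7) × 0.15 × 0.35 × 0.35 = 0.003087
papaya: 0.15 × (1−0.7) × (1−0.7) × 0.8 × 0.2 × 0.25 = 0.00054
guava: 0.15 × (1−0.6) × (1−0.05) × 0.25 × 0.45 × 0.35 = 0.002244375
Highest score → mango.

mango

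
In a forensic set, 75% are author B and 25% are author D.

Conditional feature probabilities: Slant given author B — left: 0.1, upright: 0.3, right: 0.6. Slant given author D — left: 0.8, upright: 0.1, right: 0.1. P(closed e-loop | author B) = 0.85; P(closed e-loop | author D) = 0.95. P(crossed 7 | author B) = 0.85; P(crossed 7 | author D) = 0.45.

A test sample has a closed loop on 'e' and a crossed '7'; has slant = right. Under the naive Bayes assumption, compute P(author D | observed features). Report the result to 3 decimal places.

author B: 0.75 × 0.6 × 0.85 × 0.85 = 0.325125
author D: 0.25 × 0.1 × 0.95 × 0.45 = 0.0106875
P(author D | x) = 0.0106875 / 0.3358125 ≈ 0.032

0.032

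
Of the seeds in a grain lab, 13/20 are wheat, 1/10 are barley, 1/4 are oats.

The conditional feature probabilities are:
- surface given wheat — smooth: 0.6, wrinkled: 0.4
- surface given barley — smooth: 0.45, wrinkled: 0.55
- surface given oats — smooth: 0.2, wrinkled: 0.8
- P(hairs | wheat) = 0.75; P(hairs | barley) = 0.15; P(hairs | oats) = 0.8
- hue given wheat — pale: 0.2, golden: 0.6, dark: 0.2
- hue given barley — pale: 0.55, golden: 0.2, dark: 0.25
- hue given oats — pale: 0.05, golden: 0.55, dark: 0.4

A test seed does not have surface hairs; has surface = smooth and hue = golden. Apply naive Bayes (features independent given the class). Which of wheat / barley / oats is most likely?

wheat: 0.65 × 0.6 × (1−0.75) × 0.6 = 0.0585
barley: 0.1 × 0.45 × (1−0.15) × 0.2 = 0.00765
oats: 0.25 × 0.2 × (1−0.8) × 0.55 = 0.0055
Highest score → wheat.

wheat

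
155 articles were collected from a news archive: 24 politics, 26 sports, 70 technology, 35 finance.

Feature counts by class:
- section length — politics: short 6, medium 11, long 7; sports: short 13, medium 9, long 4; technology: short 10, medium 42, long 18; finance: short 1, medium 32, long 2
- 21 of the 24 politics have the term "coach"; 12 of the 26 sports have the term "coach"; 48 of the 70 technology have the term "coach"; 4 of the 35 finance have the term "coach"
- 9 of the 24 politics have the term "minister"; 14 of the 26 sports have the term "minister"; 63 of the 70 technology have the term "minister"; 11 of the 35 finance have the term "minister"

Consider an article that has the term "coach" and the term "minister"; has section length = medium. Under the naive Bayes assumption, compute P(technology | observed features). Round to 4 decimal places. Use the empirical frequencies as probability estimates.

0.7875

politics: (24/155) × (11/24) × (21/24) × (9/24) ≈ 0.0232863
sports: (26/155) × (9/26) × (12/26) × (14/26) ≈ 0.0144302
technology: (70/155) × (42/70) × (48/70) × (63/70) ≈ 0.167226
finance: (35/155) × (32/35) × (4/35) × (11/35) ≈ 0.0074154
P(technology | x) = 0.167226 / 0.2123579 ≈ 0.7875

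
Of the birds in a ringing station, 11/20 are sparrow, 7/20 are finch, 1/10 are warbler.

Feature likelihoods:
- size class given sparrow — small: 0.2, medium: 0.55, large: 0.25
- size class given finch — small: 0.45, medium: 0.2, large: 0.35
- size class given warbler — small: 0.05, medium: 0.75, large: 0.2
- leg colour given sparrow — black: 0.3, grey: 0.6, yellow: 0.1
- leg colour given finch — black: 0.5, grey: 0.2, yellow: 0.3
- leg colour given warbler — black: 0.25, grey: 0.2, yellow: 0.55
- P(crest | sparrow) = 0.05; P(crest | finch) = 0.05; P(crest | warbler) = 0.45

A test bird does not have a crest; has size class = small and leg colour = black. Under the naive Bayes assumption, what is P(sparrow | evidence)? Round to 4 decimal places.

sparrow: 0.55 × 0.2 × 0.3 × (1−0.05) = 0.03135
finch: 0.35 × 0.45 × 0.5 × (1−0.05) = 0.0748125
warbler: 0.1 × 0.05 × 0.25 × (1−0.45) = 0.0006875
P(sparrow | x) = 0.03135 / 0.10685 ≈ 0.2934

0.2934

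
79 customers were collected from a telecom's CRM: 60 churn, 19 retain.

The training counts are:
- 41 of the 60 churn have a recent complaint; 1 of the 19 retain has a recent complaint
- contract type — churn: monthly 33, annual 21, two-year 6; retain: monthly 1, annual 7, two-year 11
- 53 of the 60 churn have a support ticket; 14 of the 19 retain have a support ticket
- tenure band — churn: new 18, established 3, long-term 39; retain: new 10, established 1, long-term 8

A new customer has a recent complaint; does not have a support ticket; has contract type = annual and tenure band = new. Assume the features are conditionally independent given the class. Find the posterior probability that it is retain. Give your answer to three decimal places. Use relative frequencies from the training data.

churn: (60/79) × (41/60) × (21/60) × (7/60) × (18/60) ≈ 0.00635759
retain: (19/79) × (1/19) × (7/19) × (5/19) × (10/19) ≈ 0.000645922
P(retain | x) = 0.000645922 / 0.007003512 ≈ 0.092

0.092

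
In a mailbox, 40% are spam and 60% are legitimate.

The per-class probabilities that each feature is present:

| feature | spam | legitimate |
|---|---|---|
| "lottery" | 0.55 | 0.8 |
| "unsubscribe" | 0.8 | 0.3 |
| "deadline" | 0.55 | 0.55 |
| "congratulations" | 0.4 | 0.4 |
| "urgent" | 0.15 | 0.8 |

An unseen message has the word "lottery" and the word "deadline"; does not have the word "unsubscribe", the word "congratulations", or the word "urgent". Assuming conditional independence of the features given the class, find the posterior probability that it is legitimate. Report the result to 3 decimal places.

0.642

spam: 0.4 × 0.55 × (1−0.8) × 0.55 × (1−0.4) × (1−0.15) = 0.012342
legitimate: 0.6 × 0.8 × (1−0.3) × 0.55 × (1−0.4) × (1−0.8) = 0.022176
P(legitimate | x) = 0.022176 / 0.034518 ≈ 0.642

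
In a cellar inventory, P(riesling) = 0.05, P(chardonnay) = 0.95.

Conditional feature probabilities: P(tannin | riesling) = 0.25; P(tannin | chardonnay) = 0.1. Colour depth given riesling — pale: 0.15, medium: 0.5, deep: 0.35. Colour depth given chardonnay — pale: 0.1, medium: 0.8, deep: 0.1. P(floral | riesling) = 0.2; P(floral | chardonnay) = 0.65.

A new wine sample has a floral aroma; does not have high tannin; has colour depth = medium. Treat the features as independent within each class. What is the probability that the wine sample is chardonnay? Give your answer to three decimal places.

0.992

riesling: 0.05 × (1−0.25) × 0.5 × 0.2 = 0.00375
chardonnay: 0.95 × (1−0.1) × 0.8 × 0.65 = 0.4446
P(chardonnay | x) = 0.4446 / 0.44835 ≈ 0.992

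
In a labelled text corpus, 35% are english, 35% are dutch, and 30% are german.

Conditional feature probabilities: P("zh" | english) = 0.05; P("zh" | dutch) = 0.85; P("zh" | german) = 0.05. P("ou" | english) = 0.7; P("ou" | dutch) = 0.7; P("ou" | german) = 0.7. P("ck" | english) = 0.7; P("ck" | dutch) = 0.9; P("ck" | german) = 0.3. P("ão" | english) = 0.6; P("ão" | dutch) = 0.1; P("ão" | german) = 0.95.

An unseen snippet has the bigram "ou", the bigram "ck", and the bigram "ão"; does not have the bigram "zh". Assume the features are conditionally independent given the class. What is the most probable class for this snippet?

english: 0.35 × (1−0.05) × 0.7 × 0.7 × 0.6 = 0.097755
dutch: 0.35 × (1−0.85) × 0.7 × 0.9 × 0.1 = 0.0033075
german: 0.3 × (1−0.05) × 0.7 × 0.3 × 0.95 = 0.0568575
Highest score → english.

english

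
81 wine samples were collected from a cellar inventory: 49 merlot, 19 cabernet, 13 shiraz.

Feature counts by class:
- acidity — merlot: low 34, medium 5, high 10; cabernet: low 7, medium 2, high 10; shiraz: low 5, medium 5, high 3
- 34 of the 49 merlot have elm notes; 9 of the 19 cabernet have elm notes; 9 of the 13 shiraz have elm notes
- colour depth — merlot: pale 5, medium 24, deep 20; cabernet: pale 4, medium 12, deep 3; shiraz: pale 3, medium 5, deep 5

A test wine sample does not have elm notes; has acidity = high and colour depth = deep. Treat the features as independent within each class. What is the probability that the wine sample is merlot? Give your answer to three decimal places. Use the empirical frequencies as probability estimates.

merlot: (49/81) × (10/49) × (15/49) × (20/49) ≈ 0.0154257
cabernet: (19/81) × (10/19) × (10/19) × (3/19) ≈ 0.0102596
shiraz: (13/81) × (3/13) × (4/13) × (5/13) ≈ 0.00438308
P(merlot | x) = 0.0154257 / 0.03006838 ≈ 0.513

0.513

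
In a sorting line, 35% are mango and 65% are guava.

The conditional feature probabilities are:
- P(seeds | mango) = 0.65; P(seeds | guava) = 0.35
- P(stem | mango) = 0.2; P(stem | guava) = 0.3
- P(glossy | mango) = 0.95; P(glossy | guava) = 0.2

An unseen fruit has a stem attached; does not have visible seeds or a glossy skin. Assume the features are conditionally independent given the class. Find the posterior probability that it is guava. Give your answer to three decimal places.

0.988

mango: 0.35 × (1−0.65) × 0.2 × (1−0.95) = 0.001225
guava: 0.65 × (1−0.35) × 0.3 × (1−0.2) = 0.1014
P(guava | x) = 0.1014 / 0.102625 ≈ 0.988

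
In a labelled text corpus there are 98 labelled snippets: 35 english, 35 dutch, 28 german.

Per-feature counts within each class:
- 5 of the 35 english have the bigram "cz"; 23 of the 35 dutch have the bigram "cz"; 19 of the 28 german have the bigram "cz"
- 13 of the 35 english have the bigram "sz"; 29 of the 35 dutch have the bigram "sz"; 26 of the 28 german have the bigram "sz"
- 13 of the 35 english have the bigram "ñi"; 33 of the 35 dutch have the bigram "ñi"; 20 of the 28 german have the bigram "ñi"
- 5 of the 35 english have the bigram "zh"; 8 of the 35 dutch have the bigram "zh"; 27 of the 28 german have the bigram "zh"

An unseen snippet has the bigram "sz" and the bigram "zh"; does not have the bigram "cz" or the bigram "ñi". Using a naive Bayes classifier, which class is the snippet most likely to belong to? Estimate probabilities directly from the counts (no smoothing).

german

english: (35/98) × (30/35) × (13/35) × (22/35) × (5/35) ≈ 0.01021
dutch: (35/98) × (12/35) × (29/35) × (2/35) × (8/35) ≈ 0.00132516
german: (28/98) × (9/28) × (26/28) × (8/28) × (27/28) ≈ 0.0234947
Highest score → german.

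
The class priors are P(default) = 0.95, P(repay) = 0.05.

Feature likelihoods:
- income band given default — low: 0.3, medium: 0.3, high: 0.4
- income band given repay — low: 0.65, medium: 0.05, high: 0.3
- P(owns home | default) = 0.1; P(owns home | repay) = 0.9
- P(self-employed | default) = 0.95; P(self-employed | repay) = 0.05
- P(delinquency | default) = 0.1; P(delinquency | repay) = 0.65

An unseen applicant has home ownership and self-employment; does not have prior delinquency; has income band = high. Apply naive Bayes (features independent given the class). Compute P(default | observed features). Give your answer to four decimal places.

0.9928

default: 0.95 × 0.4 × 0.1 × 0.95 × (1−0.1) = 0.03249
repay: 0.05 × 0.3 × 0.9 × 0.05 × (1−0.65) = 0.00023625
P(default | x) = 0.03249 / 0.03272625 ≈ 0.9928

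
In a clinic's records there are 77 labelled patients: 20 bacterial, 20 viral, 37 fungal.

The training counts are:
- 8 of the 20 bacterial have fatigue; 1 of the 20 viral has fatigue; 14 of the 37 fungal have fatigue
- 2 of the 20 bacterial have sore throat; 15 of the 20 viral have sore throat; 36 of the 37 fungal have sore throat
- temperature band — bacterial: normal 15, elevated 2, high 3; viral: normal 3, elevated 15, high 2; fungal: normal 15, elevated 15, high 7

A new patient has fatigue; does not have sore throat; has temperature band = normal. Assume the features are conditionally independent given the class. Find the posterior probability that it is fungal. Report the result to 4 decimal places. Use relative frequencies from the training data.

0.0274

bacterial: (20/77) × (8/20) × (18/20) × (15/20) ≈ 0.0701299
viral: (20/77) × (1/20) × (5/20) × (3/20) ≈ 0.000487013
fungal: (37/77) × (14/37) × (1/37) × (15/37) ≈ 0.00199216
P(fungal | x) = 0.00199216 / 0.072609073 ≈ 0.0274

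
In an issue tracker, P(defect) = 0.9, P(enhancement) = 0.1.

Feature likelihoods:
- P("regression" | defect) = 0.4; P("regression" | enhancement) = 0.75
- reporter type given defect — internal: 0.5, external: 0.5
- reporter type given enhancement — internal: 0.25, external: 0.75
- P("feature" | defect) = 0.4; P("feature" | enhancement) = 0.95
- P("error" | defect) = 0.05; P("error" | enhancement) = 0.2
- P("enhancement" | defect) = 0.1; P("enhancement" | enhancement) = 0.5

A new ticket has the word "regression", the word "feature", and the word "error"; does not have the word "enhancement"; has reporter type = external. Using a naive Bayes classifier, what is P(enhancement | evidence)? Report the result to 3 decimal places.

0.623

defect: 0.9 × 0.4 × 0.5 × 0.4 × 0.05 × (1−0.1) = 0.00324
enhancement: 0.1 × 0.75 × 0.75 × 0.95 × 0.2 × (1−0.5) = 0.00534375
P(enhancement | x) = 0.00534375 / 0.00858375 ≈ 0.623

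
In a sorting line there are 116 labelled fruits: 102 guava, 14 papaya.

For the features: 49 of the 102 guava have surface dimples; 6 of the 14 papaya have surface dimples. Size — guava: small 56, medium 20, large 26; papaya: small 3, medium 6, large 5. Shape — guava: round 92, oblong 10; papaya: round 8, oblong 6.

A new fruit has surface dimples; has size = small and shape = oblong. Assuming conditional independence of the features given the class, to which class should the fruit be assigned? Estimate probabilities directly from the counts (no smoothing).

guava

guava: (102/116) × (49/102) × (56/102) × (10/102) ≈ 0.0227366
papaya: (14/116) × (6/14) × (3/14) × (6/14) ≈ 0.00475018
Highest score → guava.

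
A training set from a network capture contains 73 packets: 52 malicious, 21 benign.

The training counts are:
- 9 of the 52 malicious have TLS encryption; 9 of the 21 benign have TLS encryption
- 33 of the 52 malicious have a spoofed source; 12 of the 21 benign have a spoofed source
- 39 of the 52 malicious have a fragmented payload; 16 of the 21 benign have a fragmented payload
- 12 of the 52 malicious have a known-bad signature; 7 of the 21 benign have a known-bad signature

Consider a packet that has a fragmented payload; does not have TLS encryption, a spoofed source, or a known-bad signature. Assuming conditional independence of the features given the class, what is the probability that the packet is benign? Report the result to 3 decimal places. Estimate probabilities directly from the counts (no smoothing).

malicious: (52/73) × (43/52) × (19/52) × (39/52) × (40/52) ≈ 0.124169
benign: (21/73) × (12/21) × (9/21) × (16/21) × (14/21) ≈ 0.0357842
P(benign | x) = 0.0357842 / 0.1599532 ≈ 0.224

0.224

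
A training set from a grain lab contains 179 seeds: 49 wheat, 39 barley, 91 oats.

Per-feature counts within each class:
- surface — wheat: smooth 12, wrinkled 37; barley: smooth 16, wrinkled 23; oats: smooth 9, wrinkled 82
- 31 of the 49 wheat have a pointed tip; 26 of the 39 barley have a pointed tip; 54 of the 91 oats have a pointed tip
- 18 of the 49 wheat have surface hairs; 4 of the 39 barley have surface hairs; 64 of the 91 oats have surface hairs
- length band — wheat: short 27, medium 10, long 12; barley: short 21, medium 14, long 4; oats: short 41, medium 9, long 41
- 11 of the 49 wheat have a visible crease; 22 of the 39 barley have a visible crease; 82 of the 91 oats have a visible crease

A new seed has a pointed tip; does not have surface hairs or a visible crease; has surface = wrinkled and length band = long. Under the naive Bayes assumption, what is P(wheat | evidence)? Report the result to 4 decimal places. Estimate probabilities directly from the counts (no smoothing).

wheat: (49/179) × (37/49) × (31/49) × (31/49) × (12/49) × (38/49) ≈ 0.0157128
barley: (39/179) × (23/39) × (26/39) × (35/39) × (4/39) × (17/39) ≈ 0.0034369
oats: (91/179) × (82/91) × (54/91) × (27/91) × (41/91) × (9/91) ≈ 0.00359401
P(wheat | x) = 0.0157128 / 0.02274371 ≈ 0.6909

0.6909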